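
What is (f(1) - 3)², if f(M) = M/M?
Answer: 4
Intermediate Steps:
f(M) = 1
(f(1) - 3)² = (1 - 3)² = (-2)² = 4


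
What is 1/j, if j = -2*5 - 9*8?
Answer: -1/82 ≈ -0.012195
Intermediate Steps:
j = -82 (j = -10 - 72 = -82)
1/j = 1/(-82) = -1/82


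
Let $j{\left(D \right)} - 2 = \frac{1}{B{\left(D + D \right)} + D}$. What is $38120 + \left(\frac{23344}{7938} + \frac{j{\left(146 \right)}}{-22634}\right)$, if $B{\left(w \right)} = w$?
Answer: $\frac{500013419060657}{13115814516} \approx 38123.0$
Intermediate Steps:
$j{\left(D \right)} = 2 + \frac{1}{3 D}$ ($j{\left(D \right)} = 2 + \frac{1}{\left(D + D\right) + D} = 2 + \frac{1}{2 D + D} = 2 + \frac{1}{3 D}$)
$38120 + \left(\frac{23344}{7938} + \frac{j{\left(146 \right)}}{-22634}\right) = 38120 + \left(\frac{23344}{7938} + \frac{2 + \frac{1}{3 \cdot 146}}{-22634}\right) = 38120 + \left(23344 \cdot \frac{1}{7938} + \left(2 + \frac{1}{3} \cdot \frac{1}{146}\right) \left(- \frac{1}{22634}\right)\right) = 38120 + \left(\frac{11672}{3969} + \left(2 + \frac{1}{438}\right) \left(- \frac{1}{22634}\right)\right) = 38120 + \left(\frac{11672}{3969} + \frac{877}{438} \left(- \frac{1}{22634}\right)\right) = 38120 + \left(\frac{11672}{3969} - \frac{877}{9913692}\right) = 38120 + \frac{38569710737}{13115814516} = \frac{500013419060657}{13115814516}$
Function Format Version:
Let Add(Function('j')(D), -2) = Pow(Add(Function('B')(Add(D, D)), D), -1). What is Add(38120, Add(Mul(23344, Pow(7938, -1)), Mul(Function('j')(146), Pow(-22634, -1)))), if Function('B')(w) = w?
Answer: Rational(500013419060657, 13115814516) ≈ 38123.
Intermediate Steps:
Function('j')(D) = Add(2, Mul(Rational(1, 3), Pow(D, -1))) (Function('j')(D) = Add(2, Pow(Add(Add(D, D), D), -1)) = Add(2, Pow(Add(Mul(2, D), D), -1)) = Add(2, Pow(Mul(3, D), -1)) = Add(2, Mul(Rational(1, 3), Pow(D, -1))))
Add(38120, Add(Mul(23344, Pow(7938, -1)), Mul(Function('j')(146), Pow(-22634, -1)))) = Add(38120, Add(Mul(23344, Pow(7938, -1)), Mul(Add(2, Mul(Rational(1, 3), Pow(146, -1))), Pow(-22634, -1)))) = Add(38120, Add(Mul(23344, Rational(1, 7938)), Mul(Add(2, Mul(Rational(1, 3), Rational(1, 146))), Rational(-1, 22634)))) = Add(38120, Add(Rational(11672, 3969), Mul(Add(2, Rational(1, 438)), Rational(-1, 22634)))) = Add(38120, Add(Rational(11672, 3969), Mul(Rational(877, 438), Rational(-1, 22634)))) = Add(38120, Add(Rational(11672, 3969), Rational(-877, 9913692))) = Add(38120, Rational(38569710737, 13115814516)) = Rational(500013419060657, 13115814516)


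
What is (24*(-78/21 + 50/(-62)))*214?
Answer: -5038416/217 ≈ -23219.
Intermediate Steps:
(24*(-78/21 + 50/(-62)))*214 = (24*(-78*1/21 + 50*(-1/62)))*214 = (24*(-26/7 - 25/31))*214 = (24*(-981/217))*214 = -23544/217*214 = -5038416/217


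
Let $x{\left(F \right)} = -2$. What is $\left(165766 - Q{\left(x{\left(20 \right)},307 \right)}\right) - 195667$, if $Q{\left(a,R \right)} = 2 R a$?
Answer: $-28673$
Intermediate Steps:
$Q{\left(a,R \right)} = 2 R a$
$\left(165766 - Q{\left(x{\left(20 \right)},307 \right)}\right) - 195667 = \left(165766 - 2 \cdot 307 \left(-2\right)\right) - 195667 = \left(165766 - -1228\right) - 195667 = \left(165766 + 1228\right) - 195667 = 166994 - 195667 = -28673$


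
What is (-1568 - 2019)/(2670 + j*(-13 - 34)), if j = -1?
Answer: -3587/2717 ≈ -1.3202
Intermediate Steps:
(-1568 - 2019)/(2670 + j*(-13 - 34)) = (-1568 - 2019)/(2670 - (-13 - 34)) = -3587/(2670 - 1*(-47)) = -3587/(2670 + 47) = -3587/2717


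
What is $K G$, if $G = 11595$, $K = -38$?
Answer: $-440610$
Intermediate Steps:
$K G = \left(-38\right) 11595 = -440610$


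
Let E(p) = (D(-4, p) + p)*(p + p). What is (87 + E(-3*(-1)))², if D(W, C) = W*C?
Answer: 1089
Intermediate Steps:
D(W, C) = C*W
E(p) = -6*p² (E(p) = (p*(-4) + p)*(p + p) = (-4*p + p)*(2*p) = (-3*p)*(2*p) = -6*p²)
(87 + E(-3*(-1)))² = (87 - 6*(-3*(-1))²)² = (87 - 6*3²)² = (87 - 6*9)² = (87 - 54)² = 33² = 1089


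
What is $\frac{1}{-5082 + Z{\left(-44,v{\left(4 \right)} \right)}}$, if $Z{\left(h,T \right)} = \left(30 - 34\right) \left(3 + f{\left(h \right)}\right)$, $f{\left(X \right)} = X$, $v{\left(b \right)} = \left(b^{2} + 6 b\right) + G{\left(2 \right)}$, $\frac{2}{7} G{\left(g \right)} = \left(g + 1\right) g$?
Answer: $- \frac{1}{4918} \approx -0.00020333$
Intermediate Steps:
$G{\left(g \right)} = \frac{7 g \left(1 + g\right)}{2}$ ($G{\left(g \right)} = \frac{7 \left(g + 1\right) g}{2} = \frac{7 \left(1 + g\right) g}{2} = \frac{7 g \left(1 + g\right)}{2}$)
$v{\left(b \right)} = 21 + b^{2} + 6 b$ ($v{\left(b \right)} = \left(b^{2} + 6 b\right) + \frac{7}{2} \cdot 2 \left(1 + 2\right) = \left(b^{2} + 6 b\right) + \frac{7}{2} \cdot 2 \cdot 3 = \left(b^{2} + 6 b\right) + 21 = 21 + b^{2} + 6 b$)
$Z{\left(h,T \right)} = -12 - 4 h$ ($Z{\left(h,T \right)} = \left(30 - 34\right) \left(3 + h\right) = - 4 \left(3 + h\right) = -12 - 4 h$)
$\frac{1}{-5082 + Z{\left(-44,v{\left(4 \right)} \right)}} = \frac{1}{-5082 - -164} = \frac{1}{-5082 + \left(-12 + 176\right)} = \frac{1}{-5082 + 164} = \frac{1}{-4918} = - \frac{1}{4918}$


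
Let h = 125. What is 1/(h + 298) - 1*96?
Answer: -40607/423 ≈ -95.998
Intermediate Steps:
1/(h + 298) - 1*96 = 1/(125 + 298) - 1*96 = 1/423 - 96 = -40607/423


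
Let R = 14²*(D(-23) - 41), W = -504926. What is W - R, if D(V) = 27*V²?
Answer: -3296358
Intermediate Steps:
R = 2791432 (R = 14²*(27*(-23)² - 41) = 196*(27*529 - 41) = 196*(14283 - 41) = 196*14242 = 2791432)
W - R = -504926 - 1*2791432 = -504926 - 2791432 = -3296358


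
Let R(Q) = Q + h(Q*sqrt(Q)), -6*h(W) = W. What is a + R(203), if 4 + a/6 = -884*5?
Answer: -26341 - 203*sqrt(203)/6 ≈ -26823.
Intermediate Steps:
h(W) = -W/6
a = -26544 (a = -24 + 6*(-884*5) = -24 + 6*(-4420) = -24 - 26520 = -26544)
R(Q) = Q - Q**(3/2)/6 (R(Q) = Q - Q*sqrt(Q)/6 = Q - Q**(3/2)/6)
a + R(203) = -26544 + (203 - 203*sqrt(203)/6) = -26341 - 203*sqrt(203)/6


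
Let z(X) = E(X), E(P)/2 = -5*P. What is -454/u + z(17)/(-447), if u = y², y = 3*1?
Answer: -67136/1341 ≈ -50.064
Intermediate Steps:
y = 3
u = 9 (u = 3² = 9)
E(P) = -10*P (E(P) = 2*(-5*P) = -10*P)
z(X) = -10*X
-454/u + z(17)/(-447) = -454/9 - 10*17/(-447) = -454*⅑ - 170*(-1/447) = -454/9 + 170/447 = -67136/1341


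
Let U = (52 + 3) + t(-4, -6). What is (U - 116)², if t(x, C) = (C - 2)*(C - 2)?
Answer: 9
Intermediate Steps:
t(x, C) = (-2 + C)² (t(x, C) = (-2 + C)*(-2 + C) = (-2 + C)²)
U = 119 (U = (52 + 3) + (-2 - 6)² = 55 + (-8)² = 55 + 64 = 119)
(U - 116)² = (119 - 116)² = 3² = 9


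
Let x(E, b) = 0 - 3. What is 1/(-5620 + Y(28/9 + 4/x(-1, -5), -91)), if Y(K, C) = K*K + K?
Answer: -81/454820 ≈ -0.00017809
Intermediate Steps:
x(E, b) = -3
Y(K, C) = K + K² (Y(K, C) = K² + K = K + K²)
1/(-5620 + Y(28/9 + 4/x(-1, -5), -91)) = 1/(-5620 + (28/9 + 4/(-3))*(1 + (28/9 + 4/(-3)))) = 1/(-5620 + (28*(⅑) + 4*(-⅓))*(1 + (28*(⅑) + 4*(-⅓)))) = 1/(-5620 + (28/9 - 4/3)*(1 + (28/9 - 4/3))) = 1/(-5620 + 16*(1 + 16/9)/9) = 1/(-5620 + (16/9)*(25/9)) = 1/(-5620 + 400/81) = 1/(-454820/81) = -81/454820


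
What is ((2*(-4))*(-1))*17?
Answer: 136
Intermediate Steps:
((2*(-4))*(-1))*17 = -8*(-1)*17 = 8*17 = 136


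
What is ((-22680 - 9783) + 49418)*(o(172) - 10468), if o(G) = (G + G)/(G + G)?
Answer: -177467985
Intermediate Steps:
o(G) = 1 (o(G) = (2*G)/((2*G)) = (2*G)*(1/(2*G)) = 1)
((-22680 - 9783) + 49418)*(o(172) - 10468) = ((-22680 - 9783) + 49418)*(1 - 10468) = (-32463 + 49418)*(-10467) = 16955*(-10467) = -177467985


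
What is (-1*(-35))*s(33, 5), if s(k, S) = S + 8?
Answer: 455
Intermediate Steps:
s(k, S) = 8 + S
(-1*(-35))*s(33, 5) = (-1*(-35))*(8 + 5) = 35*13 = 455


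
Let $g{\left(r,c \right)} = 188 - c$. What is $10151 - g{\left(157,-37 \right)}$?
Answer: $9926$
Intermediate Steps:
$10151 - g{\left(157,-37 \right)} = 10151 - \left(188 - -37\right) = 10151 - \left(188 + 37\right) = 10151 - 225 = 9926$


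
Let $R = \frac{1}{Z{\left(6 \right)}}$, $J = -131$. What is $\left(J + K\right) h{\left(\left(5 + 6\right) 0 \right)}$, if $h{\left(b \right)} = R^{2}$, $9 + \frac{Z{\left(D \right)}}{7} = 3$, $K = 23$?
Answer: $- \frac{3}{49} \approx -0.061224$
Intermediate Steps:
$Z{\left(D \right)} = -42$ ($Z{\left(D \right)} = -63 + 7 \cdot 3 = -63 + 21 = -42$)
$R = - \frac{1}{42}$ ($R = \frac{1}{-42} = - \frac{1}{42} \approx -0.02381$)
$h{\left(b \right)} = \frac{1}{1764}$ ($h{\left(b \right)} = \left(- \frac{1}{42}\right)^{2} = \frac{1}{1764}$)
$\left(J + K\right) h{\left(\left(5 + 6\right) 0 \right)} = \left(-131 + 23\right) \frac{1}{1764} = \left(-108\right) \frac{1}{1764} = - \frac{3}{49}$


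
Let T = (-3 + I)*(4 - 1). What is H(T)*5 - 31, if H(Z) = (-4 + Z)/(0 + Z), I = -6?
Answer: -682/27 ≈ -25.259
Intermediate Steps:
T = -27 (T = (-3 - 6)*(4 - 1) = -9*3 = -27)
H(Z) = (-4 + Z)/Z
H(T)*5 - 31 = ((-4 - 27)/(-27))*5 - 31 = -1/27*(-31)*5 - 31 = (31/27)*5 - 31 = 155/27 - 31 = -682/27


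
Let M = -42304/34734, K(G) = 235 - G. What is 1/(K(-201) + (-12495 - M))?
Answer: -17367/209407501 ≈ -8.2934e-5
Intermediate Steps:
M = -21152/17367 (M = -42304*1/34734 = -21152/17367 ≈ -1.2179)
1/(K(-201) + (-12495 - M)) = 1/((235 - 1*(-201)) + (-12495 - 1*(-21152/17367))) = 1/((235 + 201) + (-12495 + 21152/17367)) = 1/(436 - 216979513/17367) = 1/(-209407501/17367) = -17367/209407501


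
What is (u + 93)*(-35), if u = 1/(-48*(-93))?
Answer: -14530355/4464 ≈ -3255.0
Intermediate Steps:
u = 1/4464 (u = -1/48*(-1/93) = 1/4464 ≈ 0.00022401)
(u + 93)*(-35) = (1/4464 + 93)*(-35) = (415153/4464)*(-35) = -14530355/4464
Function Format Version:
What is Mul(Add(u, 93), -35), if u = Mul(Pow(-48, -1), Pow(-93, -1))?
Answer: Rational(-14530355, 4464) ≈ -3255.0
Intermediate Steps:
u = Rational(1, 4464) (u = Mul(Rational(-1, 48), Rational(-1, 93)) = Rational(1, 4464) ≈ 0.00022401)
Mul(Add(u, 93), -35) = Mul(Add(Rational(1, 4464), 93), -35) = Mul(Rational(415153, 4464), -35) = Rational(-14530355, 4464)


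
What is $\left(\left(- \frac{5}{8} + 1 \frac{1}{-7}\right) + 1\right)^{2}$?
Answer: $\frac{169}{3136} \approx 0.05389$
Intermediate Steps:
$\left(\left(- \frac{5}{8} + 1 \frac{1}{-7}\right) + 1\right)^{2} = \left(\left(\left(-5\right) \frac{1}{8} + 1 \left(- \frac{1}{7}\right)\right) + 1\right)^{2} = \left(\left(- \frac{5}{8} - \frac{1}{7}\right) + 1\right)^{2} = \left(- \frac{43}{56} + 1\right)^{2} = \left(\frac{13}{56}\right)^{2} = \frac{169}{3136}$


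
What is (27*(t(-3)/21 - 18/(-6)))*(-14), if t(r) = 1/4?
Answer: -2277/2 ≈ -1138.5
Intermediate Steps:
t(r) = ¼
(27*(t(-3)/21 - 18/(-6)))*(-14) = (27*((¼)/21 - 18/(-6)))*(-14) = (27*((¼)*(1/21) - 18*(-⅙)))*(-14) = (27*(1/84 + 3))*(-14) = (27*(253/84))*(-14) = (2277/28)*(-14) = -2277/2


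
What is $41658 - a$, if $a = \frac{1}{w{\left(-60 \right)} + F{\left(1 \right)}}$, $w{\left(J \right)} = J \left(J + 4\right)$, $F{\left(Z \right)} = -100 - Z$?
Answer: $\frac{135763421}{3259} \approx 41658.0$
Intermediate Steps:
$w{\left(J \right)} = J \left(4 + J\right)$
$a = \frac{1}{3259}$ ($a = \frac{1}{- 60 \left(4 - 60\right) - 101} = \frac{1}{\left(-60\right) \left(-56\right) - 101} = \frac{1}{3360 - 101} = \frac{1}{3259} \approx 0.00030684$)
$41658 - a = 41658 - \frac{1}{3259} = \frac{135763421}{3259}$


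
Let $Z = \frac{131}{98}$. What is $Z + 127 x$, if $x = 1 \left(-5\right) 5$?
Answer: $- \frac{311019}{98} \approx -3173.7$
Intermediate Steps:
$x = -25$ ($x = \left(-5\right) 5 = -25$)
$Z = \frac{131}{98}$ ($Z = 131 \cdot \frac{1}{98} = \frac{131}{98} \approx 1.3367$)
$Z + 127 x = \frac{131}{98} + 127 \left(-25\right) = \frac{131}{98} - 3175 = - \frac{311019}{98}$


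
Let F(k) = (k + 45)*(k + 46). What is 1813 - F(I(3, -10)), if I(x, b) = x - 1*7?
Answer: 91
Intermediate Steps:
I(x, b) = -7 + x (I(x, b) = x - 7 = -7 + x)
F(k) = (45 + k)*(46 + k)
1813 - F(I(3, -10)) = 1813 - (2070 + (-7 + 3)² + 91*(-7 + 3)) = 1813 - (2070 + (-4)² + 91*(-4)) = 1813 - (2070 + 16 - 364) = 1813 - 1*1722 = 1813 - 1722 = 91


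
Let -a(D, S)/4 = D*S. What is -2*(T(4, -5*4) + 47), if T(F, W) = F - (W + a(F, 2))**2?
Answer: 5306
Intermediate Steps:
a(D, S) = -4*D*S
T(F, W) = F - (W - 8*F)**2 (T(F, W) = F - (W - 4*F*2)**2 = F - (W - 8*F)**2)
-2*(T(4, -5*4) + 47) = -2*((4 - (-(-5)*4 + 8*4)**2) + 47) = -2*((4 - (-1*(-20) + 32)**2) + 47) = -2*((4 - (20 + 32)**2) + 47) = -2*((4 - 1*52**2) + 47) = -2*((4 - 1*2704) + 47) = -2*((4 - 2704) + 47) = -2*(-2700 + 47) = -2*(-2653) = 5306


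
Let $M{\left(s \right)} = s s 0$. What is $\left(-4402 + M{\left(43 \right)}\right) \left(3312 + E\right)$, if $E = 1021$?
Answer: $-19073866$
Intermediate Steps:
$M{\left(s \right)} = 0$ ($M{\left(s \right)} = s^{2} \cdot 0 = 0$)
$\left(-4402 + M{\left(43 \right)}\right) \left(3312 + E\right) = \left(-4402 + 0\right) \left(3312 + 1021\right) = \left(-4402\right) 4333 = -19073866$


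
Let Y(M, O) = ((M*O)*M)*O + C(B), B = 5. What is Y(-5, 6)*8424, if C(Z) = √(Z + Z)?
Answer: 7581600 + 8424*√10 ≈ 7.6082e+6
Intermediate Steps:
C(Z) = √2*√Z (C(Z) = √(2*Z) = √2*√Z)
Y(M, O) = √10 + M²*O² (Y(M, O) = ((M*O)*M)*O + √2*√5 = (O*M²)*O + √10 = M²*O² + √10 = √10 + M²*O²)
Y(-5, 6)*8424 = (√10 + (-5)²*6²)*8424 = (√10 + 25*36)*8424 = (√10 + 900)*8424 = (900 + √10)*8424 = 7581600 + 8424*√10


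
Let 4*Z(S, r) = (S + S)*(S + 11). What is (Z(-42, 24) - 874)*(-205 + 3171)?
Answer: -661418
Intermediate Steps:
Z(S, r) = S*(11 + S)/2 (Z(S, r) = ((S + S)*(S + 11))/4 = ((2*S)*(11 + S))/4 = (2*S*(11 + S))/4 = S*(11 + S)/2)
(Z(-42, 24) - 874)*(-205 + 3171) = ((½)*(-42)*(11 - 42) - 874)*(-205 + 3171) = ((½)*(-42)*(-31) - 874)*2966 = (651 - 874)*2966 = -223*2966 = -661418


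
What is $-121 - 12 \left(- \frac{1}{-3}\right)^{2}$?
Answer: $- \frac{367}{3} \approx -122.33$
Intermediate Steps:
$-121 - 12 \left(- \frac{1}{-3}\right)^{2} = -121 - 12 \left(\left(-1\right) \left(- \frac{1}{3}\right)\right)^{2} = -121 - \frac{12}{9} = -121 - \frac{4}{3} = - \frac{367}{3}$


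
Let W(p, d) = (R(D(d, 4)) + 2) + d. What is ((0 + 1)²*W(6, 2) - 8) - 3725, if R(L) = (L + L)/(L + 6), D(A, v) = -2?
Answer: -3730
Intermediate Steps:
R(L) = 2*L/(6 + L) (R(L) = (2*L)/(6 + L) = 2*L/(6 + L))
W(p, d) = 1 + d (W(p, d) = (2*(-2)/(6 - 2) + 2) + d = (2*(-2)/4 + 2) + d = (2*(-2)*(¼) + 2) + d = (-1 + 2) + d = 1 + d)
((0 + 1)²*W(6, 2) - 8) - 3725 = ((0 + 1)²*(1 + 2) - 8) - 3725 = (1²*3 - 8) - 3725 = (1*3 - 8) - 3725 = (3 - 8) - 3725 = -5 - 3725 = -3730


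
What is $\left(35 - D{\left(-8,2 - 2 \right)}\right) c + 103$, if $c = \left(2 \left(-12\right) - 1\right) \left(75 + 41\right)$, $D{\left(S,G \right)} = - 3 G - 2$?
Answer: $-107197$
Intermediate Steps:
$D{\left(S,G \right)} = -2 - 3 G$
$c = -2900$ ($c = \left(-24 - 1\right) 116 = \left(-25\right) 116 = -2900$)
$\left(35 - D{\left(-8,2 - 2 \right)}\right) c + 103 = \left(35 - \left(-2 - 3 \left(2 - 2\right)\right)\right) \left(-2900\right) + 103 = \left(35 - \left(-2 - 0\right)\right) \left(-2900\right) + 103 = \left(35 - \left(-2 + 0\right)\right) \left(-2900\right) + 103 = \left(35 - -2\right) \left(-2900\right) + 103 = \left(35 + 2\right) \left(-2900\right) + 103 = 37 \left(-2900\right) + 103 = -107300 + 103 = -107197$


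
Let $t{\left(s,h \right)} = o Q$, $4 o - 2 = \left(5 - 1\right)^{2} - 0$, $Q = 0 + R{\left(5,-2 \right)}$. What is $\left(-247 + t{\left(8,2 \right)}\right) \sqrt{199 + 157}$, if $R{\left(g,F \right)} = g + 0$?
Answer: $- 449 \sqrt{89} \approx -4235.9$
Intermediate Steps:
$R{\left(g,F \right)} = g$
$Q = 5$ ($Q = 0 + 5 = 5$)
$o = \frac{9}{2}$ ($o = \frac{1}{2} + \frac{\left(5 - 1\right)^{2} - 0}{4} = \frac{1}{2} + \frac{4^{2} + 0}{4} = \frac{1}{2} + \frac{16 + 0}{4} = \frac{1}{2} + \frac{1}{4} \cdot 16 = \frac{1}{2} + 4 = \frac{9}{2} \approx 4.5$)
$t{\left(s,h \right)} = \frac{45}{2}$ ($t{\left(s,h \right)} = \frac{9}{2} \cdot 5 = \frac{45}{2}$)
$\left(-247 + t{\left(8,2 \right)}\right) \sqrt{199 + 157} = \left(-247 + \frac{45}{2}\right) \sqrt{199 + 157} = - \frac{449 \sqrt{356}}{2} = - \frac{449 \cdot 2 \sqrt{89}}{2} = - 449 \sqrt{89}$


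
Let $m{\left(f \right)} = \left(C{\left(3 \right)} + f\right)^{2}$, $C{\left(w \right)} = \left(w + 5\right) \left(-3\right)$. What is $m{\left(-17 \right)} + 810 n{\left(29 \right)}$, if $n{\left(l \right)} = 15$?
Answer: $13831$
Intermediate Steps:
$C{\left(w \right)} = -15 - 3 w$ ($C{\left(w \right)} = \left(5 + w\right) \left(-3\right) = -15 - 3 w$)
$m{\left(f \right)} = \left(-24 + f\right)^{2}$ ($m{\left(f \right)} = \left(\left(-15 - 9\right) + f\right)^{2} = \left(-24 + f\right)^{2}$)
$m{\left(-17 \right)} + 810 n{\left(29 \right)} = \left(-24 - 17\right)^{2} + 810 \cdot 15 = \left(-41\right)^{2} + 12150 = 1681 + 12150 = 13831$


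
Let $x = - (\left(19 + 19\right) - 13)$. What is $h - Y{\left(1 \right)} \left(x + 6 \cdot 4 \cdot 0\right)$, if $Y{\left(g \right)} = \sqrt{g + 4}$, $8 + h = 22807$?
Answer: $22799 + 25 \sqrt{5} \approx 22855.0$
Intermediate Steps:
$h = 22799$ ($h = -8 + 22807 = 22799$)
$Y{\left(g \right)} = \sqrt{4 + g}$
$x = -25$ ($x = - (38 - 13) = \left(-1\right) 25 = -25$)
$h - Y{\left(1 \right)} \left(x + 6 \cdot 4 \cdot 0\right) = 22799 - \sqrt{4 + 1} \left(-25 + 6 \cdot 4 \cdot 0\right) = 22799 - \sqrt{5} \left(-25 + 24 \cdot 0\right) = 22799 - \sqrt{5} \left(-25 + 0\right) = 22799 - \sqrt{5} \left(-25\right) = 22799 - - 25 \sqrt{5} = 22799 + 25 \sqrt{5}$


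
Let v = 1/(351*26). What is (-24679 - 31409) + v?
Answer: -511859087/9126 ≈ -56088.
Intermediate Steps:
v = 1/9126 ≈ 0.00010958
(-24679 - 31409) + v = (-24679 - 31409) + 1/9126 = -56088 + 1/9126 = -511859087/9126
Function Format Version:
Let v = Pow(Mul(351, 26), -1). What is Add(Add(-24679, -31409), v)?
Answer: Rational(-511859087, 9126) ≈ -56088.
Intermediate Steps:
v = Rational(1, 9126) (v = Pow(9126, -1) = Rational(1, 9126) ≈ 0.00010958)
Add(Add(-24679, -31409), v) = Add(Add(-24679, -31409), Rational(1, 9126)) = Add(-56088, Rational(1, 9126)) = Rational(-511859087, 9126)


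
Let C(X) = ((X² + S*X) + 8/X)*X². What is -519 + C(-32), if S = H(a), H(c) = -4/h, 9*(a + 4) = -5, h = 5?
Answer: 5370077/5 ≈ 1.0740e+6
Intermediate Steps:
a = -41/9 (a = -4 + (⅑)*(-5) = -4 - 5/9 = -41/9 ≈ -4.5556)
H(c) = -⅘ (H(c) = -4/5 = -4*⅕ = -⅘)
S = -⅘ ≈ -0.80000
C(X) = X²*(X² + 8/X - 4*X/5) (C(X) = ((X² - 4*X/5) + 8/X)*X² = (X² + 8/X - 4*X/5)*X² = X²*(X² + 8/X - 4*X/5))
-519 + C(-32) = -519 - 32*(8 + (-32)³ - ⅘*(-32)²) = -519 - 32*(8 - 32768 - ⅘*1024) = -519 - 32*(8 - 32768 - 4096/5) = -519 - 32*(-167896/5) = -519 + 5372672/5 = 5370077/5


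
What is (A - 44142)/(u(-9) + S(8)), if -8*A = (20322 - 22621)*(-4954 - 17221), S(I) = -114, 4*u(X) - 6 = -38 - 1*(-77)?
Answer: 51333461/822 ≈ 62449.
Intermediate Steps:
u(X) = 45/4 (u(X) = 3/2 + (-38 - 1*(-77))/4 = 3/2 + (-38 + 77)/4 = 3/2 + (¼)*39 = 3/2 + 39/4 = 45/4)
A = -50980325/8 (A = -(20322 - 22621)*(-4954 - 17221)/8 = -(-2299)*(-22175)/8 = -⅛*50980325 = -50980325/8 ≈ -6.3725e+6)
(A - 44142)/(u(-9) + S(8)) = (-50980325/8 - 44142)/(45/4 - 114) = -51333461/(8*(-411/4)) = -51333461/8*(-4/411) = 51333461/822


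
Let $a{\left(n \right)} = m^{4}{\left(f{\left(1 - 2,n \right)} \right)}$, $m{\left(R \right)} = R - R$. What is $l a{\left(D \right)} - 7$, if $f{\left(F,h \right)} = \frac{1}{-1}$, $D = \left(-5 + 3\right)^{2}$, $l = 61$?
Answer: $-7$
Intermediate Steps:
$D = 4$ ($D = \left(-2\right)^{2} = 4$)
$f{\left(F,h \right)} = -1$
$m{\left(R \right)} = 0$
$a{\left(n \right)} = 0$ ($a{\left(n \right)} = 0^{4} = 0$)
$l a{\left(D \right)} - 7 = 61 \cdot 0 - 7 = 0 - 7 = -7$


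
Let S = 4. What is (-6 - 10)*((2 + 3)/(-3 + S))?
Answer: -80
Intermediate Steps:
(-6 - 10)*((2 + 3)/(-3 + S)) = (-6 - 10)*((2 + 3)/(-3 + 4)) = -80/1 = -80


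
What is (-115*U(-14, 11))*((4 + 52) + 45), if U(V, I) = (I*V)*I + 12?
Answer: 19536430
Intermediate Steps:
U(V, I) = 12 + V*I**2 (U(V, I) = V*I**2 + 12 = 12 + V*I**2)
(-115*U(-14, 11))*((4 + 52) + 45) = (-115*(12 - 14*11**2))*((4 + 52) + 45) = (-115*(12 - 14*121))*(56 + 45) = -115*(12 - 1694)*101 = -115*(-1682)*101 = 193430*101 = 19536430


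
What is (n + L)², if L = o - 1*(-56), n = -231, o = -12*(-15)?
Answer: 25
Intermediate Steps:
o = 180
L = 236 (L = 180 - 1*(-56) = 180 + 56 = 236)
(n + L)² = (-231 + 236)² = 5² = 25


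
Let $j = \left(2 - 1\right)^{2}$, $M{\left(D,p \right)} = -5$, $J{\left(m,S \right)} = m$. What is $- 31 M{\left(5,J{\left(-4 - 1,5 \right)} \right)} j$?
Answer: $155$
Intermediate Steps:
$j = 1$ ($j = 1^{2} = 1$)
$- 31 M{\left(5,J{\left(-4 - 1,5 \right)} \right)} j = \left(-31\right) \left(-5\right) 1 = 155 \cdot 1 = 155$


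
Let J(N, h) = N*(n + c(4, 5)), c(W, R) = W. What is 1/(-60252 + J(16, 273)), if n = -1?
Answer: -1/60204 ≈ -1.6610e-5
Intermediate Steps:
J(N, h) = 3*N (J(N, h) = N*(-1 + 4) = N*3 = 3*N)
1/(-60252 + J(16, 273)) = 1/(-60252 + 3*16) = 1/(-60252 + 48) = 1/(-60204) = -1/60204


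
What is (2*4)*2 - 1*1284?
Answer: -1268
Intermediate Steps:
(2*4)*2 - 1*1284 = 8*2 - 1284 = 16 - 1284 = -1268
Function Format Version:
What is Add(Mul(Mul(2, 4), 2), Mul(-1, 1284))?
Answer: -1268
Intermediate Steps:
Add(Mul(Mul(2, 4), 2), Mul(-1, 1284)) = Add(Mul(8, 2), -1284) = Add(16, -1284) = -1268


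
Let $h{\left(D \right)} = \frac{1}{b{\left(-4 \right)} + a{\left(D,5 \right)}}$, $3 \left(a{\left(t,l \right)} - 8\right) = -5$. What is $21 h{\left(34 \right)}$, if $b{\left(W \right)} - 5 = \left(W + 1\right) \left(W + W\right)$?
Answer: $\frac{63}{106} \approx 0.59434$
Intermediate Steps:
$a{\left(t,l \right)} = \frac{19}{3}$ ($a{\left(t,l \right)} = 8 + \frac{1}{3} \left(-5\right) = 8 - \frac{5}{3} = \frac{19}{3}$)
$b{\left(W \right)} = 5 + 2 W \left(1 + W\right)$ ($b{\left(W \right)} = 5 + \left(W + 1\right) \left(W + W\right) = 5 + \left(1 + W\right) 2 W = 5 + 2 W \left(1 + W\right)$)
$h{\left(D \right)} = \frac{3}{106}$ ($h{\left(D \right)} = \frac{1}{\left(5 + 2 \left(-4\right) + 2 \left(-4\right)^{2}\right) + \frac{19}{3}} = \frac{1}{\left(5 - 8 + 2 \cdot 16\right) + \frac{19}{3}} = \frac{1}{\left(5 - 8 + 32\right) + \frac{19}{3}} = \frac{1}{29 + \frac{19}{3}} = \frac{1}{\frac{106}{3}} = \frac{3}{106}$)
$21 h{\left(34 \right)} = 21 \cdot \frac{3}{106} = \frac{63}{106}$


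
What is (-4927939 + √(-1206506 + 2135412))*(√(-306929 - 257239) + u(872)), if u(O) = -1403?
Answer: (1403 - 2*I*√141042)*(4927939 - √928906) ≈ 6.9125e+9 - 3.7007e+9*I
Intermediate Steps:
(-4927939 + √(-1206506 + 2135412))*(√(-306929 - 257239) + u(872)) = (-4927939 + √(-1206506 + 2135412))*(√(-306929 - 257239) - 1403) = (-4927939 + √928906)*(√(-564168) - 1403) = (-4927939 + √928906)*(2*I*√141042 - 1403) = (-4927939 + √928906)*(-1403 + 2*I*√141042)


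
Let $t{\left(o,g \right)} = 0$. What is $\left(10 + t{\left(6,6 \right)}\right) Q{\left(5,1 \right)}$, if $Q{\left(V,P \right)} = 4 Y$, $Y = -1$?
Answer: $-40$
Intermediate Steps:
$Q{\left(V,P \right)} = -4$ ($Q{\left(V,P \right)} = 4 \left(-1\right) = -4$)
$\left(10 + t{\left(6,6 \right)}\right) Q{\left(5,1 \right)} = \left(10 + 0\right) \left(-4\right) = 10 \left(-4\right) = -40$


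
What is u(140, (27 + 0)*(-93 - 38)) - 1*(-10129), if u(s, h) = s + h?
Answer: 6732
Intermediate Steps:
u(s, h) = h + s
u(140, (27 + 0)*(-93 - 38)) - 1*(-10129) = ((27 + 0)*(-93 - 38) + 140) - 1*(-10129) = (27*(-131) + 140) + 10129 = (-3537 + 140) + 10129 = -3397 + 10129 = 6732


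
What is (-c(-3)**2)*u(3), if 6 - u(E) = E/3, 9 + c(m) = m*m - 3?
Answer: -45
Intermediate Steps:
c(m) = -12 + m**2 (c(m) = -9 + (m*m - 3) = -9 + (m**2 - 3) = -9 + (-3 + m**2) = -12 + m**2)
u(E) = 6 - E/3
(-c(-3)**2)*u(3) = (-(-12 + (-3)**2)**2)*(6 - 1/3*3) = (-(-12 + 9)**2)*(6 - 1) = -1*(-3)**2*5 = -1*9*5 = -9*5 = -45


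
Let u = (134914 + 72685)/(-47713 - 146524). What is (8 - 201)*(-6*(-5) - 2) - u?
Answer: -1049449149/194237 ≈ -5402.9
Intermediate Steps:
u = -207599/194237 (u = 207599/(-194237) = 207599*(-1/194237) = -207599/194237 ≈ -1.0688)
(8 - 201)*(-6*(-5) - 2) - u = (8 - 201)*(-6*(-5) - 2) - 1*(-207599/194237) = -193*(30 - 2) + 207599/194237 = -193*28 + 207599/194237 = -5404 + 207599/194237 = -1049449149/194237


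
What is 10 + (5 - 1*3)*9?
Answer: 28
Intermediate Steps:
10 + (5 - 1*3)*9 = 10 + (5 - 3)*9 = 10 + 2*9 = 10 + 18 = 28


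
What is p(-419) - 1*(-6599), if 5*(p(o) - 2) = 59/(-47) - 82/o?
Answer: 649946598/98465 ≈ 6600.8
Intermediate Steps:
p(o) = 411/235 - 82/(5*o) (p(o) = 2 + (59/(-47) - 82/o)/5 = 2 + (59*(-1/47) - 82/o)/5 = 2 + (-59/47 - 82/o)/5 = 2 + (-59/235 - 82/(5*o)) = 411/235 - 82/(5*o))
p(-419) - 1*(-6599) = (1/235)*(-3854 + 411*(-419))/(-419) - 1*(-6599) = (1/235)*(-1/419)*(-3854 - 172209) + 6599 = (1/235)*(-1/419)*(-176063) + 6599 = 176063/98465 + 6599 = 649946598/98465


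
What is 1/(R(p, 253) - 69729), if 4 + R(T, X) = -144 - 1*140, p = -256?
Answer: -1/70017 ≈ -1.4282e-5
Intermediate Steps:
R(T, X) = -288 (R(T, X) = -4 + (-144 - 1*140) = -4 + (-144 - 140) = -4 - 284 = -288)
1/(R(p, 253) - 69729) = 1/(-288 - 69729) = 1/(-70017) = -1/70017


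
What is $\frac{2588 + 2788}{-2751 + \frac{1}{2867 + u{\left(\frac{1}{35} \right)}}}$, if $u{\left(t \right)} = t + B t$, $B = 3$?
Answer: $- \frac{2408376}{1232411} \approx -1.9542$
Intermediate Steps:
$u{\left(t \right)} = 4 t$ ($u{\left(t \right)} = t + 3 t = 4 t$)
$\frac{2588 + 2788}{-2751 + \frac{1}{2867 + u{\left(\frac{1}{35} \right)}}} = \frac{2588 + 2788}{-2751 + \frac{1}{2867 + \frac{4}{35}}} = \frac{5376}{-2751 + \frac{1}{2867 + 4 \cdot \frac{1}{35}}} = \frac{5376}{-2751 + \frac{1}{2867 + \frac{4}{35}}} = \frac{5376}{-2751 + \frac{1}{\frac{100349}{35}}} = \frac{5376}{-2751 + \frac{35}{100349}} = \frac{5376}{- \frac{276060064}{100349}} = 5376 \left(- \frac{100349}{276060064}\right) = - \frac{2408376}{1232411}$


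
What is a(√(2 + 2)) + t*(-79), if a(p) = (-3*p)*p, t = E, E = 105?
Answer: -8307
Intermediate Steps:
t = 105
a(p) = -3*p²
a(√(2 + 2)) + t*(-79) = -3*(√(2 + 2))² + 105*(-79) = -3*(√4)² - 8295 = -3*2² - 8295 = -3*4 - 8295 = -12 - 8295 = -8307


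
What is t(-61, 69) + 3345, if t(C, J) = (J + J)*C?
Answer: -5073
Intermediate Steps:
t(C, J) = 2*C*J (t(C, J) = (2*J)*C = 2*C*J)
t(-61, 69) + 3345 = 2*(-61)*69 + 3345 = -8418 + 3345 = -5073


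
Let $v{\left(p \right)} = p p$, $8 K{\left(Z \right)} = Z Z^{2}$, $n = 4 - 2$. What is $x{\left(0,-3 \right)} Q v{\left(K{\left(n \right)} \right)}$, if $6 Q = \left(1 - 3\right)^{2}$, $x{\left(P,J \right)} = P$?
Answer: $0$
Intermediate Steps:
$n = 2$
$Q = \frac{2}{3}$ ($Q = \frac{\left(1 - 3\right)^{2}}{6} = \frac{\left(-2\right)^{2}}{6} = \frac{1}{6} \cdot 4 = \frac{2}{3} \approx 0.66667$)
$K{\left(Z \right)} = \frac{Z^{3}}{8}$ ($K{\left(Z \right)} = \frac{Z Z^{2}}{8} = \frac{Z^{3}}{8}$)
$v{\left(p \right)} = p^{2}$
$x{\left(0,-3 \right)} Q v{\left(K{\left(n \right)} \right)} = 0 \cdot \frac{2}{3} \left(\frac{2^{3}}{8}\right)^{2} = 0 \left(\frac{1}{8} \cdot 8\right)^{2} = 0 \cdot 1^{2} = 0 \cdot 1 = 0$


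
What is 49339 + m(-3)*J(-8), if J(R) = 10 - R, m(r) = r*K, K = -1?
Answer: 49393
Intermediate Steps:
m(r) = -r (m(r) = r*(-1) = -r)
49339 + m(-3)*J(-8) = 49339 + (-1*(-3))*(10 - 1*(-8)) = 49339 + 3*(10 + 8) = 49339 + 3*18 = 49339 + 54 = 49393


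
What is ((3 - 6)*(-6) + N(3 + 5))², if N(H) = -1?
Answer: 289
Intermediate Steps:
((3 - 6)*(-6) + N(3 + 5))² = ((3 - 6)*(-6) - 1)² = (-3*(-6) - 1)² = (18 - 1)² = 17² = 289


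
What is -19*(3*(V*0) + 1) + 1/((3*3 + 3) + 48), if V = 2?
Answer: -1139/60 ≈ -18.983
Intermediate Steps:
-19*(3*(V*0) + 1) + 1/((3*3 + 3) + 48) = -19*(3*(2*0) + 1) + 1/((3*3 + 3) + 48) = -19*(3*0 + 1) + 1/((9 + 3) + 48) = -19*(0 + 1) + 1/(12 + 48) = -19*1 + 1/60 = -19 + 1/60 = -1139/60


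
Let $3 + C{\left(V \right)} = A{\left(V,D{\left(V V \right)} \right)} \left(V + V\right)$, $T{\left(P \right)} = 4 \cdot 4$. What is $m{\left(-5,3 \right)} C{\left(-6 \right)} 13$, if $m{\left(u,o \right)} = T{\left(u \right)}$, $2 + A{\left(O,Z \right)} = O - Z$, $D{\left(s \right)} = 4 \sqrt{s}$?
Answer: $79248$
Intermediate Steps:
$T{\left(P \right)} = 16$
$A{\left(O,Z \right)} = -2 + O - Z$ ($A{\left(O,Z \right)} = -2 + \left(O - Z\right) = -2 + O - Z$)
$m{\left(u,o \right)} = 16$
$C{\left(V \right)} = -3 + 2 V \left(-2 + V - 4 \sqrt{V^{2}}\right)$ ($C{\left(V \right)} = -3 + \left(-2 + V - 4 \sqrt{V V}\right) \left(V + V\right) = -3 + \left(-2 + V - 4 \sqrt{V^{2}}\right) 2 V = -3 + 2 V \left(-2 + V - 4 \sqrt{V^{2}}\right)$)
$m{\left(-5,3 \right)} C{\left(-6 \right)} 13 = 16 \left(-3 - - 12 \left(2 - -6 + 4 \sqrt{\left(-6\right)^{2}}\right)\right) 13 = 16 \left(-3 - - 12 \left(2 + 6 + 4 \sqrt{36}\right)\right) 13 = 16 \left(-3 - - 12 \left(2 + 6 + 4 \cdot 6\right)\right) 13 = 16 \left(-3 - - 12 \left(2 + 6 + 24\right)\right) 13 = 16 \left(-3 - \left(-12\right) 32\right) 13 = 16 \left(-3 + 384\right) 13 = 16 \cdot 381 \cdot 13 = 6096 \cdot 13 = 79248$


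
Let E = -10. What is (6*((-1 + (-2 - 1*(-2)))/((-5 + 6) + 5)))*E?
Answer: 10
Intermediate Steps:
(6*((-1 + (-2 - 1*(-2)))/((-5 + 6) + 5)))*E = (6*((-1 + (-2 - 1*(-2)))/((-5 + 6) + 5)))*(-10) = (6*((-1 + (-2 + 2))/(1 + 5)))*(-10) = (6*((-1 + 0)/6))*(-10) = (6*(-1*1/6))*(-10) = (6*(-1/6))*(-10) = -1*(-10) = 10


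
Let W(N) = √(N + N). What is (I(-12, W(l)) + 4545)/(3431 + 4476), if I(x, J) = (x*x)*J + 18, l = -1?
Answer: 4563/7907 + 144*I*√2/7907 ≈ 0.57708 + 0.025755*I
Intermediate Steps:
W(N) = √2*√N (W(N) = √(2*N) = √2*√N)
I(x, J) = 18 + J*x² (I(x, J) = x²*J + 18 = J*x² + 18 = 18 + J*x²)
(I(-12, W(l)) + 4545)/(3431 + 4476) = ((18 + (√2*√(-1))*(-12)²) + 4545)/(3431 + 4476) = ((18 + (√2*I)*144) + 4545)/7907 = ((18 + (I*√2)*144) + 4545)*(1/7907) = ((18 + 144*I*√2) + 4545)*(1/7907) = (4563 + 144*I*√2)*(1/7907) = 4563/7907 + 144*I*√2/7907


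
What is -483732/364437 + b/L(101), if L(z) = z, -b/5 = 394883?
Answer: -79955415143/4089793 ≈ -19550.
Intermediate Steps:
b = -1974415 (b = -5*394883 = -1974415)
-483732/364437 + b/L(101) = -483732/364437 - 1974415/101 = -483732*1/364437 - 1974415*1/101 = -53748/40493 - 1974415/101 = -79955415143/4089793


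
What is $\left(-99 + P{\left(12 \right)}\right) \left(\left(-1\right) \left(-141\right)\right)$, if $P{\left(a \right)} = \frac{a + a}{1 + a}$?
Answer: $- \frac{178083}{13} \approx -13699.0$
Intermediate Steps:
$P{\left(a \right)} = \frac{2 a}{1 + a}$
$\left(-99 + P{\left(12 \right)}\right) \left(\left(-1\right) \left(-141\right)\right) = \left(-99 + 2 \cdot 12 \frac{1}{1 + 12}\right) \left(\left(-1\right) \left(-141\right)\right) = \left(-99 + 2 \cdot 12 \cdot \frac{1}{13}\right) 141 = \left(-99 + \frac{24}{13}\right) 141 = \left(- \frac{1263}{13}\right) 141 = - \frac{178083}{13}$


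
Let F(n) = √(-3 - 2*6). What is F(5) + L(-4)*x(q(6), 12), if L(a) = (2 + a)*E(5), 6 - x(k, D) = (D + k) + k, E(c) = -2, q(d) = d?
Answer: -72 + I*√15 ≈ -72.0 + 3.873*I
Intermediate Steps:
x(k, D) = 6 - D - 2*k (x(k, D) = 6 - ((D + k) + k) = 6 - (D + 2*k) = 6 + (-D - 2*k) = 6 - D - 2*k)
F(n) = I*√15 (F(n) = √(-3 - 12) = √(-15) = I*√15)
L(a) = -4 - 2*a (L(a) = (2 + a)*(-2) = -4 - 2*a)
F(5) + L(-4)*x(q(6), 12) = I*√15 + (-4 - 2*(-4))*(6 - 1*12 - 2*6) = I*√15 + (-4 + 8)*(6 - 12 - 12) = I*√15 + 4*(-18) = I*√15 - 72 = -72 + I*√15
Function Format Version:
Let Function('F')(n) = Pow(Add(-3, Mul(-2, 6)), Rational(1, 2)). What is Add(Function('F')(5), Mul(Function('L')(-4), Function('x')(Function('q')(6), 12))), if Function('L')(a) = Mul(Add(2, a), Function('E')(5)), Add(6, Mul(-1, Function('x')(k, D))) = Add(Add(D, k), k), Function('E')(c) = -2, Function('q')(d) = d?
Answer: Add(-72, Mul(I, Pow(15, Rational(1, 2)))) ≈ Add(-72.000, Mul(3.8730, I))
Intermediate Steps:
Function('x')(k, D) = Add(6, Mul(-1, D), Mul(-2, k)) (Function('x')(k, D) = Add(6, Mul(-1, Add(Add(D, k), k))) = Add(6, Mul(-1, Add(D, Mul(2, k)))) = Add(6, Add(Mul(-1, D), Mul(-2, k))) = Add(6, Mul(-1, D), Mul(-2, k)))
Function('F')(n) = Mul(I, Pow(15, Rational(1, 2))) (Function('F')(n) = Pow(Add(-3, -12), Rational(1, 2)) = Pow(-15, Rational(1, 2)) = Mul(I, Pow(15, Rational(1, 2))))
Function('L')(a) = Add(-4, Mul(-2, a)) (Function('L')(a) = Mul(Add(2, a), -2) = Add(-4, Mul(-2, a)))
Add(Function('F')(5), Mul(Function('L')(-4), Function('x')(Function('q')(6), 12))) = Add(Mul(I, Pow(15, Rational(1, 2))), Mul(Add(-4, Mul(-2, -4)), Add(6, Mul(-1, 12), Mul(-2, 6)))) = Add(Mul(I, Pow(15, Rational(1, 2))), Mul(Add(-4, 8), Add(6, -12, -12))) = Add(Mul(I, Pow(15, Rational(1, 2))), Mul(4, -18)) = Add(Mul(I, Pow(15, Rational(1, 2))), -72) = Add(-72, Mul(I, Pow(15, Rational(1, 2))))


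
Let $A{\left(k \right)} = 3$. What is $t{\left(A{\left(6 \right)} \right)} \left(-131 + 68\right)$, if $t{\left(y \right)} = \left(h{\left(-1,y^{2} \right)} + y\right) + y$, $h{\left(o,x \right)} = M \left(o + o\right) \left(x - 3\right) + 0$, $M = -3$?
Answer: $-2646$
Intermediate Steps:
$h{\left(o,x \right)} = - 6 o \left(-3 + x\right)$ ($h{\left(o,x \right)} = - 3 \left(o + o\right) \left(x - 3\right) + 0 = - 3 \cdot 2 o \left(-3 + x\right) + 0 = - 6 o \left(-3 + x\right) + 0 = - 6 o \left(-3 + x\right)$)
$t{\left(y \right)} = -18 + 2 y + 6 y^{2}$ ($t{\left(y \right)} = \left(6 \left(-1\right) \left(3 - y^{2}\right) + y\right) + y = \left(\left(-18 + 6 y^{2}\right) + y\right) + y = \left(-18 + y + 6 y^{2}\right) + y = -18 + 2 y + 6 y^{2}$)
$t{\left(A{\left(6 \right)} \right)} \left(-131 + 68\right) = \left(-18 + 2 \cdot 3 + 6 \cdot 3^{2}\right) \left(-131 + 68\right) = \left(-18 + 6 + 6 \cdot 9\right) \left(-63\right) = \left(-18 + 6 + 54\right) \left(-63\right) = 42 \left(-63\right) = -2646$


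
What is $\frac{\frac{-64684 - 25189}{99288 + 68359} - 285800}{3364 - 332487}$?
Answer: $\frac{1294962229}{1491256313} \approx 0.86837$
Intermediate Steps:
$\frac{\frac{-64684 - 25189}{99288 + 68359} - 285800}{3364 - 332487} = \frac{- \frac{89873}{167647} - 285800}{-329123} = \left(\left(-89873\right) \frac{1}{167647} - 285800\right) \left(- \frac{1}{329123}\right) = \left(- \frac{2429}{4531} - 285800\right) \left(- \frac{1}{329123}\right) = \left(- \frac{1294962229}{4531}\right) \left(- \frac{1}{329123}\right) = \frac{1294962229}{1491256313}$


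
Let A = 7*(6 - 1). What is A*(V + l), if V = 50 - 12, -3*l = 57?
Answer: 665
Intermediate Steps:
l = -19 (l = -⅓*57 = -19)
A = 35 (A = 7*5 = 35)
V = 38
A*(V + l) = 35*(38 - 19) = 35*19 = 665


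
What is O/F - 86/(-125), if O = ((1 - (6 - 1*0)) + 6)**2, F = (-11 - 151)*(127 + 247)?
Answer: 5210443/7573500 ≈ 0.68798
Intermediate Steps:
F = -60588 (F = -162*374 = -60588)
O = 1 (O = ((1 - (6 + 0)) + 6)**2 = ((1 - 1*6) + 6)**2 = ((1 - 6) + 6)**2 = (-5 + 6)**2 = 1**2 = 1)
O/F - 86/(-125) = 1/(-60588) - 86/(-125) = 1*(-1/60588) - 86*(-1/125) = -1/60588 + 86/125 = 5210443/7573500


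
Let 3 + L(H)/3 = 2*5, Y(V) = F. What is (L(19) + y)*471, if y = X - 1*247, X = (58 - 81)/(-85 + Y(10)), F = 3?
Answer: -8717739/82 ≈ -1.0631e+5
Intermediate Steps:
Y(V) = 3
X = 23/82 (X = (58 - 81)/(-85 + 3) = -23/(-82) = -23*(-1/82) = 23/82 ≈ 0.28049)
L(H) = 21 (L(H) = -9 + 3*(2*5) = -9 + 3*10 = -9 + 30 = 21)
y = -20231/82 (y = 23/82 - 1*247 = 23/82 - 247 = -20231/82 ≈ -246.72)
(L(19) + y)*471 = (21 - 20231/82)*471 = -18509/82*471 = -8717739/82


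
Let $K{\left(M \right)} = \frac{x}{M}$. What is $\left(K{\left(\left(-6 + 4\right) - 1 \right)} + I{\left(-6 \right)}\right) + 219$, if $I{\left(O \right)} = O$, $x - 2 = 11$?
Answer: $\frac{626}{3} \approx 208.67$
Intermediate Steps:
$x = 13$ ($x = 2 + 11 = 13$)
$K{\left(M \right)} = \frac{13}{M}$
$\left(K{\left(\left(-6 + 4\right) - 1 \right)} + I{\left(-6 \right)}\right) + 219 = \left(\frac{13}{\left(-6 + 4\right) - 1} - 6\right) + 219 = \left(\frac{13}{-2 - 1} - 6\right) + 219 = \left(\frac{13}{-3} - 6\right) + 219 = \left(13 \left(- \frac{1}{3}\right) - 6\right) + 219 = \left(- \frac{13}{3} - 6\right) + 219 = - \frac{31}{3} + 219 = \frac{626}{3}$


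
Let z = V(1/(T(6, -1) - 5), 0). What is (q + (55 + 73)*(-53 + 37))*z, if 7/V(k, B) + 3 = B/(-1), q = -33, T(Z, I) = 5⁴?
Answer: 14567/3 ≈ 4855.7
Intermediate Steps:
T(Z, I) = 625
V(k, B) = 7/(-3 - B) (V(k, B) = 7/(-3 + B/(-1)) = 7/(-3 + B*(-1)) = 7/(-3 - B))
z = -7/3 (z = -7/(3 + 0) = -7/3 ≈ -2.3333)
(q + (55 + 73)*(-53 + 37))*z = (-33 + (55 + 73)*(-53 + 37))*(-7/3) = (-33 + 128*(-16))*(-7/3) = (-33 - 2048)*(-7/3) = -2081*(-7/3) = 14567/3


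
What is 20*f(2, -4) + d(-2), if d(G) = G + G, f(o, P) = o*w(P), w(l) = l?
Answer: -164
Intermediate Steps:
f(o, P) = P*o (f(o, P) = o*P = P*o)
d(G) = 2*G
20*f(2, -4) + d(-2) = 20*(-4*2) + 2*(-2) = 20*(-8) - 4 = -160 - 4 = -164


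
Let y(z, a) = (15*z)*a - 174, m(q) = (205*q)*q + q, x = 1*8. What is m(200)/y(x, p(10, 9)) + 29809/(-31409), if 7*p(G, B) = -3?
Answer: -300494601867/8260567 ≈ -36377.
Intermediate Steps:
x = 8
p(G, B) = -3/7 (p(G, B) = (1/7)*(-3) = -3/7)
m(q) = q + 205*q**2 (m(q) = 205*q**2 + q = q + 205*q**2)
y(z, a) = -174 + 15*a*z (y(z, a) = 15*a*z - 174 = -174 + 15*a*z)
m(200)/y(x, p(10, 9)) + 29809/(-31409) = (200*(1 + 205*200))/(-174 + 15*(-3/7)*8) + 29809/(-31409) = (200*(1 + 41000))/(-174 - 360/7) + 29809*(-1/31409) = (200*41001)/(-1578/7) - 29809/31409 = 8200200*(-7/1578) - 29809/31409 = -9566900/263 - 29809/31409 = -300494601867/8260567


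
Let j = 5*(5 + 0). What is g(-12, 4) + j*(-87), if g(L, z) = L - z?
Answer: -2191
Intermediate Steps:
j = 25 (j = 5*5 = 25)
g(-12, 4) + j*(-87) = (-12 - 1*4) + 25*(-87) = (-12 - 4) - 2175 = -16 - 2175 = -2191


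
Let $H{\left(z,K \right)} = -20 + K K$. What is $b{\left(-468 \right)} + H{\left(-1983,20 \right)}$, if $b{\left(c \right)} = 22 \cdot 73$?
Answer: $1986$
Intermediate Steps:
$b{\left(c \right)} = 1606$
$H{\left(z,K \right)} = -20 + K^{2}$
$b{\left(-468 \right)} + H{\left(-1983,20 \right)} = 1606 - \left(20 - 20^{2}\right) = 1606 + \left(-20 + 400\right) = 1606 + 380 = 1986$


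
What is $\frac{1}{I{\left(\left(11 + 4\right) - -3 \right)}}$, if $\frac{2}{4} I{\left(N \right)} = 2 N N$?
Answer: $\frac{1}{1296} \approx 0.0007716$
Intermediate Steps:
$I{\left(N \right)} = 4 N^{2}$ ($I{\left(N \right)} = 2 \cdot 2 N N = 2 \cdot 2 N^{2} = 4 N^{2}$)
$\frac{1}{I{\left(\left(11 + 4\right) - -3 \right)}} = \frac{1}{4 \left(\left(11 + 4\right) - -3\right)^{2}} = \frac{1}{4 \left(15 + 3\right)^{2}} = \frac{1}{4 \cdot 18^{2}} = \frac{1}{4 \cdot 324} = \frac{1}{1296}$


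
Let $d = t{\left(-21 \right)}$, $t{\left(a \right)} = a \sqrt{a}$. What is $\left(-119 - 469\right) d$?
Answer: $12348 i \sqrt{21} \approx 56586.0 i$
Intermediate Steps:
$t{\left(a \right)} = a^{\frac{3}{2}}$
$d = - 21 i \sqrt{21}$ ($d = \left(-21\right)^{\frac{3}{2}} = - 21 i \sqrt{21} \approx - 96.234 i$)
$\left(-119 - 469\right) d = \left(-119 - 469\right) \left(- 21 i \sqrt{21}\right) = - 588 \left(- 21 i \sqrt{21}\right) = 12348 i \sqrt{21}$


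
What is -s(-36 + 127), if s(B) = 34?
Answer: -34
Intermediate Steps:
-s(-36 + 127) = -1*34 = -34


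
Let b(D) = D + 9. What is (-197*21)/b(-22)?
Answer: 4137/13 ≈ 318.23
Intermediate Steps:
b(D) = 9 + D
(-197*21)/b(-22) = (-197*21)/(9 - 22) = -4137/(-13) = -4137*(-1/13) = 4137/13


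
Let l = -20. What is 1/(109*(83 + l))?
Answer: 1/6867 ≈ 0.00014562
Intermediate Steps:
1/(109*(83 + l)) = 1/(109*(83 - 20)) = 1/(109*63) = 1/6867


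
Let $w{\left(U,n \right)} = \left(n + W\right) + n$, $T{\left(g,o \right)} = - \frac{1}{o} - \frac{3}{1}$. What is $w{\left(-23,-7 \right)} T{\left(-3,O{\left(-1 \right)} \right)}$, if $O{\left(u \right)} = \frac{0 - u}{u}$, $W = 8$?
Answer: $12$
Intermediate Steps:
$O{\left(u \right)} = -1$ ($O{\left(u \right)} = \frac{\left(-1\right) u}{u} = -1$)
$T{\left(g,o \right)} = -3 - \frac{1}{o}$ ($T{\left(g,o \right)} = - \frac{1}{o} - 3 = -3 - \frac{1}{o}$)
$w{\left(U,n \right)} = 8 + 2 n$ ($w{\left(U,n \right)} = \left(n + 8\right) + n = \left(8 + n\right) + n = 8 + 2 n$)
$w{\left(-23,-7 \right)} T{\left(-3,O{\left(-1 \right)} \right)} = \left(8 + 2 \left(-7\right)\right) \left(-3 - \frac{1}{-1}\right) = \left(8 - 14\right) \left(-3 - -1\right) = - 6 \left(-3 + 1\right) = \left(-6\right) \left(-2\right) = 12$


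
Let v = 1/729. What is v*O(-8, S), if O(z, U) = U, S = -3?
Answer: -1/243 ≈ -0.0041152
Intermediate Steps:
v = 1/729 ≈ 0.0013717
v*O(-8, S) = (1/729)*(-3) = -1/243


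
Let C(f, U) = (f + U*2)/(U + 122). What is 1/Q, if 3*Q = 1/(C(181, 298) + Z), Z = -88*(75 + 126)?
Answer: -1061169/20 ≈ -53058.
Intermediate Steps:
Z = -17688 (Z = -88*201 = -17688)
C(f, U) = (f + 2*U)/(122 + U)
Q = -20/1061169 (Q = 1/(3*((181 + 2*298)/(122 + 298) - 17688)) = 1/(3*((181 + 596)/420 - 17688)) = 1/(3*((1/420)*777 - 17688)) = 1/(3*(37/20 - 17688)) = 1/(3*(-353723/20)) = (⅓)*(-20/353723) = -20/1061169 ≈ -1.8847e-5)
1/Q = 1/(-20/1061169) = -1061169/20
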